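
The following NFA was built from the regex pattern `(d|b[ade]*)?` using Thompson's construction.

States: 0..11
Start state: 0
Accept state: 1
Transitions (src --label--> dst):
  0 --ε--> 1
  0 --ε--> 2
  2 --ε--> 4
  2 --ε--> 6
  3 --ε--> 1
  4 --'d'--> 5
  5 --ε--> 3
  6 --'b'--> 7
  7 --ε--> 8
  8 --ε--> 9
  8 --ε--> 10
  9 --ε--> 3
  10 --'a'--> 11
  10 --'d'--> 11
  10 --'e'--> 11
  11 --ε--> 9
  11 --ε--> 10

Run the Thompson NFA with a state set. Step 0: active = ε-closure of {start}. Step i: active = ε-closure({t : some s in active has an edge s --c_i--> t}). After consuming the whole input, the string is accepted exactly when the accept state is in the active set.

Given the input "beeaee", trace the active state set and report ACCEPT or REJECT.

S₀ = ε-closure({0}) = {0,1,2,4,6}
'b' @ 1: {1,3,7,8,9,10}  ✓accept
'e' @ 2: {1,3,9,10,11}  ✓accept
'e' @ 3: {1,3,9,10,11}  ✓accept
'a' @ 4: {1,3,9,10,11}  ✓accept
'e' @ 5: {1,3,9,10,11}  ✓accept
'e' @ 6: {1,3,9,10,11}  ✓accept
end set {1,3,9,10,11} — state 1 in

Answer: ACCEPT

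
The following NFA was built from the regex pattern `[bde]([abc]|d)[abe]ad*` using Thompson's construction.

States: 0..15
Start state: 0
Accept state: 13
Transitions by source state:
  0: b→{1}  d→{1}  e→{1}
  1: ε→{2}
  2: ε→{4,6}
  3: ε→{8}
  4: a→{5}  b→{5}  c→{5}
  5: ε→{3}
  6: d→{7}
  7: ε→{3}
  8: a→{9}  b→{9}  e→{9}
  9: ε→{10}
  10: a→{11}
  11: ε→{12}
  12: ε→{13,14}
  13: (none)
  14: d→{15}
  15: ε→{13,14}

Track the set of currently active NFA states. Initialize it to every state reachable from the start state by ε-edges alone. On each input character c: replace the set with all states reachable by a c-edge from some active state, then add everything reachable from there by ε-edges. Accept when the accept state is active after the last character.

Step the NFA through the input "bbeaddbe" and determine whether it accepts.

Answer: REJECT

Trace:
initial (ε-close {0}): {0}
'b' @ 1: {1,2,4,6}
'b' @ 2: {3,5,8}
'e' @ 3: {9,10}
'a' @ 4: {11,12,13,14}  (accept∈set)
'd' @ 5: {13,14,15}  (accept∈set)
'd' @ 6: {13,14,15}  (accept∈set)
'b' @ 7: {}  — dead — no transitions
rest 'e' ignored (set empty)
after full input: {}  (accept=13 not in)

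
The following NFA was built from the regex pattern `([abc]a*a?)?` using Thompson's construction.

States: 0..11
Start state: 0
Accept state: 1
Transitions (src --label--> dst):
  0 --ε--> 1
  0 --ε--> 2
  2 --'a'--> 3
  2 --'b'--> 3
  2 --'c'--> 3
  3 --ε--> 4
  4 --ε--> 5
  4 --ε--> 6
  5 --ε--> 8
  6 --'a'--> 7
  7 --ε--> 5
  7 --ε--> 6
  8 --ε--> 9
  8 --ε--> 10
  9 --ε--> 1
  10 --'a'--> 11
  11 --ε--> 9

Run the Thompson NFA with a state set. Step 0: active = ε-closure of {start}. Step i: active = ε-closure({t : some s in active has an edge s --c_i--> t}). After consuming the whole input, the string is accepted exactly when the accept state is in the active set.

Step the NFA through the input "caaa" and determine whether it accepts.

start: ε-closure({0}) = {0,1,2}
'c' @ 1: {1,3,4,5,6,8,9,10}  ✓accept
'a' @ 2: {1,5,6,7,8,9,10,11}  ✓accept
'a' @ 3: {1,5,6,7,8,9,10,11}  ✓accept
'a' @ 4: {1,5,6,7,8,9,10,11}  ✓accept
final: {1,5,6,7,8,9,10,11}; accept 1 in set

Answer: ACCEPT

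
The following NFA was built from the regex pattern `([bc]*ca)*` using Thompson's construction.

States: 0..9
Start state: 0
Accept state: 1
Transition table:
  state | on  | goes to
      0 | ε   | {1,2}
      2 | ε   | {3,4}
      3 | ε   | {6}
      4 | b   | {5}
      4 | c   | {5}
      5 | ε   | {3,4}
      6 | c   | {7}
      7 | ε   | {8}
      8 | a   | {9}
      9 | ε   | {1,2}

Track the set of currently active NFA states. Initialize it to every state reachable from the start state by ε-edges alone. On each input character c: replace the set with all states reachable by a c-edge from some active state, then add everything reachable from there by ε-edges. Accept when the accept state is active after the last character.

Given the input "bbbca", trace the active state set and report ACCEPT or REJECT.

initial (ε-close {0}): {0,1,2,3,4,6}
'b' @ 1: {3,4,5,6}
'b' @ 2: {3,4,5,6}
'b' @ 3: {3,4,5,6}
'c' @ 4: {3,4,5,6,7,8}
'a' @ 5: {1,2,3,4,6,9}  [accepting]
final: {1,2,3,4,6,9}; accept 1 in set

Answer: ACCEPT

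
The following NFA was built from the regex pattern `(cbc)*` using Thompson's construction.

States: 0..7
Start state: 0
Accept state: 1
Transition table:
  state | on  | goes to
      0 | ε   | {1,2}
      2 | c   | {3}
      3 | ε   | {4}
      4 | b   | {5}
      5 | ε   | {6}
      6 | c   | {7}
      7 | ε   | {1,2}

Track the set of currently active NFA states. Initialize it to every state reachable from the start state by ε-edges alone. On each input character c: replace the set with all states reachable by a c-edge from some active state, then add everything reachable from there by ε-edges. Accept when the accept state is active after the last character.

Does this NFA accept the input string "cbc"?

start: ε-closure({0}) = {0,1,2}
'c' @ 1: {3,4}
'b' @ 2: {5,6}
'c' @ 3: {1,2,7}  [accepting]
final: {1,2,7}; accept 1 in set

Answer: ACCEPT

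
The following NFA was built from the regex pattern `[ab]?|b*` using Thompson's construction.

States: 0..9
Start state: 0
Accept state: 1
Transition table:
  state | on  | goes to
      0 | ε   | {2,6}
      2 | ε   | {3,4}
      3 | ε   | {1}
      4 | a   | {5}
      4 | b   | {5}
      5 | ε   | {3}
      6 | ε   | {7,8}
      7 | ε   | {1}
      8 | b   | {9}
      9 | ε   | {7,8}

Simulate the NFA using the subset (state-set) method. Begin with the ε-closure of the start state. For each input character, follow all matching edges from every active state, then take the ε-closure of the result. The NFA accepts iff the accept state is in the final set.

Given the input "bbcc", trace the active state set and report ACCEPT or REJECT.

Answer: REJECT

Derivation:
start: ε-closure({0}) = {0,1,2,3,4,6,7,8}
'b' @ 1: {1,3,5,7,8,9}  (accept∈set)
'b' @ 2: {1,7,8,9}  (accept∈set)
'c' @ 3: {}  — state set empty
rest 'c' ignored (set empty)
after full input: {}  (accept=1 not in)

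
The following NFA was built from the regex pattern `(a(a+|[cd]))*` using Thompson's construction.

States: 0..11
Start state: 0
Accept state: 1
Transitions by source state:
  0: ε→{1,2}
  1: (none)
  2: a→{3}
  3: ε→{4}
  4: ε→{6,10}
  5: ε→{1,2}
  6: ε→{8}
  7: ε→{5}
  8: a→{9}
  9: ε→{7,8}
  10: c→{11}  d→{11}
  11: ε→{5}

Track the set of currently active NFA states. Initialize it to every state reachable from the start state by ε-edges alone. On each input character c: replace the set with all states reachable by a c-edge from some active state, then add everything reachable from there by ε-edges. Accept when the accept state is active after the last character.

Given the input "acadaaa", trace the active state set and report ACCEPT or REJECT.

start: ε-closure({0}) = {0,1,2}
'a' @ 1: {3,4,6,8,10}
'c' @ 2: {1,2,5,11}  ✓accept
'a' @ 3: {3,4,6,8,10}
'd' @ 4: {1,2,5,11}  ✓accept
'a' @ 5: {3,4,6,8,10}
'a' @ 6: {1,2,5,7,8,9}  ✓accept
'a' @ 7: {1,2,3,4,5,6,7,8,9,10}  ✓accept
after full input: {1,2,3,4,5,6,7,8,9,10}  (accept=1 in)

Answer: ACCEPT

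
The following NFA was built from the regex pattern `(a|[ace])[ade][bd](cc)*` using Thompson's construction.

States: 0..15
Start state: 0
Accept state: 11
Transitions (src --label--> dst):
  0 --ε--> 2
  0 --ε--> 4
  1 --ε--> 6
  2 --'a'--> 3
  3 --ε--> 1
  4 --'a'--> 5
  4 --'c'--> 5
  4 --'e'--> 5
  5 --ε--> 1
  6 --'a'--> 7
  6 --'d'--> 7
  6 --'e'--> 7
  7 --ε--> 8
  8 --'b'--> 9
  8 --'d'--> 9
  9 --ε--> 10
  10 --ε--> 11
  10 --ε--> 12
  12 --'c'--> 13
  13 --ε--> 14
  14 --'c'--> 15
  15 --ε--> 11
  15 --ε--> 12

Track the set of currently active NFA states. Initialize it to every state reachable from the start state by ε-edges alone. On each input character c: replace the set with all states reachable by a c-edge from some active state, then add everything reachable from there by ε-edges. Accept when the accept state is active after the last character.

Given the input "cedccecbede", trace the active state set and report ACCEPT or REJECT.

initial (ε-close {0}): {0,2,4}
'c' @ 1: {1,5,6}
'e' @ 2: {7,8}
'd' @ 3: {9,10,11,12}  (accept∈set)
'c' @ 4: {13,14}
'c' @ 5: {11,12,15}  (accept∈set)
'e' @ 6: {}  — no active states
rest 'cbede' ignored (set empty)
end set {} — state 11 not in

Answer: REJECT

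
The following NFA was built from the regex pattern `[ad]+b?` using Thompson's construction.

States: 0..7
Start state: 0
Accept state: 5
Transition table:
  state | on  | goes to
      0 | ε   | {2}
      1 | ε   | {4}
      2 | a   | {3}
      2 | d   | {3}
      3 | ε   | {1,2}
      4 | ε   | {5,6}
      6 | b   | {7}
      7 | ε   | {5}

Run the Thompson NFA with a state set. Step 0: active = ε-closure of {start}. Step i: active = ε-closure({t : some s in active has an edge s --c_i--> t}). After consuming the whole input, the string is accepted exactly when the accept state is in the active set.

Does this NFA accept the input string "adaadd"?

Answer: ACCEPT

Steps:
S₀ = ε-closure({0}) = {0,2}
'a' @ 1: {1,2,3,4,5,6}  (accept∈set)
'd' @ 2: {1,2,3,4,5,6}  (accept∈set)
'a' @ 3: {1,2,3,4,5,6}  (accept∈set)
'a' @ 4: {1,2,3,4,5,6}  (accept∈set)
'd' @ 5: {1,2,3,4,5,6}  (accept∈set)
'd' @ 6: {1,2,3,4,5,6}  (accept∈set)
end set {1,2,3,4,5,6} — state 5 in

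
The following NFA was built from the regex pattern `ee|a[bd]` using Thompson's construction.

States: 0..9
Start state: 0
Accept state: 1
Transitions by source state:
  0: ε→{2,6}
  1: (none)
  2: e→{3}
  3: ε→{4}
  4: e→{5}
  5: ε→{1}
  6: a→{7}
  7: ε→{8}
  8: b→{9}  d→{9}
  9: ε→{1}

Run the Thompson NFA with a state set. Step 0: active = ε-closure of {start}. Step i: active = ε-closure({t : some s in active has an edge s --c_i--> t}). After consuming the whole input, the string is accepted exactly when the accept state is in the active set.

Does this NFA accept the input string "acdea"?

Answer: REJECT

Trace:
initial (ε-close {0}): {0,2,6}
'a' @ 1: {7,8}
'c' @ 2: {}  — dead — no transitions
rest 'dea' ignored (set empty)
final: {}; accept 1 not in set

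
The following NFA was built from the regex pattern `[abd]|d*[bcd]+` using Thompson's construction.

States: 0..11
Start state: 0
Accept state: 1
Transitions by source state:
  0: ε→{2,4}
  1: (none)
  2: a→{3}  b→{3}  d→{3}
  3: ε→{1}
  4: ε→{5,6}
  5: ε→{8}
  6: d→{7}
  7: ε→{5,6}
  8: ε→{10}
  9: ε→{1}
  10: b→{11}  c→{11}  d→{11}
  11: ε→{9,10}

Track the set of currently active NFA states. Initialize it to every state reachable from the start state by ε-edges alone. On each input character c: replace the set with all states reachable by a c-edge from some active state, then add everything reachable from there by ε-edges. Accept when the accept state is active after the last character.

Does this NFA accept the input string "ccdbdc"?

Answer: ACCEPT

Trace:
S₀ = ε-closure({0}) = {0,2,4,5,6,8,10}
'c' @ 1: {1,9,10,11}  (accept∈set)
'c' @ 2: {1,9,10,11}  (accept∈set)
'd' @ 3: {1,9,10,11}  (accept∈set)
'b' @ 4: {1,9,10,11}  (accept∈set)
'd' @ 5: {1,9,10,11}  (accept∈set)
'c' @ 6: {1,9,10,11}  (accept∈set)
after full input: {1,9,10,11}  (accept=1 in)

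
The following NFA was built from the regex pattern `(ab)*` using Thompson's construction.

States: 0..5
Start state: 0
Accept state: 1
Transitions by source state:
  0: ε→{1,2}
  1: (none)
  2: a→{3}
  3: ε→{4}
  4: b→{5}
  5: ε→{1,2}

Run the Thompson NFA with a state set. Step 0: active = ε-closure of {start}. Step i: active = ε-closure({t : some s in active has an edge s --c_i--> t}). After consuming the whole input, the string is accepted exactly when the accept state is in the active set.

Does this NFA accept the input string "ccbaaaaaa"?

start: ε-closure({0}) = {0,1,2}
'c' @ 1: {}  — state set empty
rest 'cbaaaaaa' ignored (set empty)
final: {}; accept 1 not in set

Answer: REJECT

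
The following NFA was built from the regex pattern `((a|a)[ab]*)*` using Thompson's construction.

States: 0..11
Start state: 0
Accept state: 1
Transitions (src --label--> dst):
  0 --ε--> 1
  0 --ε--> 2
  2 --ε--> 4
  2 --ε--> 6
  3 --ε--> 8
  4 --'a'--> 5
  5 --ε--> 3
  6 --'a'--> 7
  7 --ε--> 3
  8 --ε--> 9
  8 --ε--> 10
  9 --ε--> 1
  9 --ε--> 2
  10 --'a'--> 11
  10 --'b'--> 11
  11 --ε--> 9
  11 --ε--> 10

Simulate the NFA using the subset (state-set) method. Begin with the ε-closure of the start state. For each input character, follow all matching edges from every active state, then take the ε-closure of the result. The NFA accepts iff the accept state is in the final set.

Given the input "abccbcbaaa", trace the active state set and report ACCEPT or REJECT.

Answer: REJECT

Derivation:
S₀ = ε-closure({0}) = {0,1,2,4,6}
'a' @ 1: {1,2,3,4,5,6,7,8,9,10}  ✓accept
'b' @ 2: {1,2,4,6,9,10,11}  ✓accept
'c' @ 3: {}  — no active states
rest 'cbcbaaa' ignored (set empty)
after full input: {}  (accept=1 not in)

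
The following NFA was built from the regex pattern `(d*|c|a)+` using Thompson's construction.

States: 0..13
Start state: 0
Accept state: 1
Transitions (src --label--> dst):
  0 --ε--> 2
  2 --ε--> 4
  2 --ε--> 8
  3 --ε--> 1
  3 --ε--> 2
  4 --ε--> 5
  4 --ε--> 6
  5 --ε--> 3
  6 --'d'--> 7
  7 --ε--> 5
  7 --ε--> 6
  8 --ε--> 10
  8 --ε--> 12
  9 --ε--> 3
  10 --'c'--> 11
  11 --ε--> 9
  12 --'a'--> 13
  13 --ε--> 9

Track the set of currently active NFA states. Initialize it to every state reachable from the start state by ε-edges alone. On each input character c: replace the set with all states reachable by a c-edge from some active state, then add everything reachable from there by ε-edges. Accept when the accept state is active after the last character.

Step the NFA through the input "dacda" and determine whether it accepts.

Answer: ACCEPT

Trace:
initial (ε-close {0}): {0,1,2,3,4,5,6,8,10,12}
'd' @ 1: {1,2,3,4,5,6,7,8,10,12}  ✓accept
'a' @ 2: {1,2,3,4,5,6,8,9,10,12,13}  ✓accept
'c' @ 3: {1,2,3,4,5,6,8,9,10,11,12}  ✓accept
'd' @ 4: {1,2,3,4,5,6,7,8,10,12}  ✓accept
'a' @ 5: {1,2,3,4,5,6,8,9,10,12,13}  ✓accept
end set {1,2,3,4,5,6,8,9,10,12,13} — state 1 in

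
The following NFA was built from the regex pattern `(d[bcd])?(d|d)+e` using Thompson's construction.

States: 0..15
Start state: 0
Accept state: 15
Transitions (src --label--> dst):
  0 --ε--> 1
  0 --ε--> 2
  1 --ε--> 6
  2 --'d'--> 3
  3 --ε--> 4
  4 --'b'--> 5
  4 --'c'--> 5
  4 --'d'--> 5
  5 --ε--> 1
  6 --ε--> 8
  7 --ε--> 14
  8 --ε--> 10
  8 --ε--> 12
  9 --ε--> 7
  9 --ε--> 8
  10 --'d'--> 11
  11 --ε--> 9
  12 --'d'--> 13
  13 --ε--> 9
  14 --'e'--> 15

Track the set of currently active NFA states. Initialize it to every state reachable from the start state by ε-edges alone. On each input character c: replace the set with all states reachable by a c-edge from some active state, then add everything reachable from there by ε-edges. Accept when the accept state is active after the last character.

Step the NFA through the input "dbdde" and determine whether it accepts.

Answer: ACCEPT

Trace:
start: ε-closure({0}) = {0,1,2,6,8,10,12}
'd' @ 1: {3,4,7,8,9,10,11,12,13,14}
'b' @ 2: {1,5,6,8,10,12}
'd' @ 3: {7,8,9,10,11,12,13,14}
'd' @ 4: {7,8,9,10,11,12,13,14}
'e' @ 5: {15}  [accepting]
final: {15}; accept 15 in set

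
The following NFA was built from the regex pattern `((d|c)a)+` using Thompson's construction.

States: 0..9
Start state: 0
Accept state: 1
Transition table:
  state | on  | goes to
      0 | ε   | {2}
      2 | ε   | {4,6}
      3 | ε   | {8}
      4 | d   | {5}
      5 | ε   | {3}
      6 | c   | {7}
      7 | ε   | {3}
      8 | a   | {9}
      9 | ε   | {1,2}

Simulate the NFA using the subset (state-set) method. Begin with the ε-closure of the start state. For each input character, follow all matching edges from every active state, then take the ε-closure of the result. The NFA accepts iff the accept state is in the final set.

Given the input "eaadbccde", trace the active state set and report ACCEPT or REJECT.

start: ε-closure({0}) = {0,2,4,6}
'e' @ 1: {}  — state set empty
rest 'aadbccde' ignored (set empty)
end set {} — state 1 not in

Answer: REJECT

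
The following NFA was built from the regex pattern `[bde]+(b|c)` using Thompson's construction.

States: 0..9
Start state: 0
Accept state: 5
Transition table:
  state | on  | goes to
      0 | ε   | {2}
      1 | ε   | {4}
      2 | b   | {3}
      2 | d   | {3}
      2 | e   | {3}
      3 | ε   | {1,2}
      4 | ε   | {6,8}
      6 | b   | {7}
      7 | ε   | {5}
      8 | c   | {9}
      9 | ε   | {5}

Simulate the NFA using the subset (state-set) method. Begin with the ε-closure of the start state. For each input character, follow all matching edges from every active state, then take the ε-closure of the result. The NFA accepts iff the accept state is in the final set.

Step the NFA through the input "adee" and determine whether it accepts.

Answer: REJECT

Steps:
start: ε-closure({0}) = {0,2}
'a' @ 1: {}  — state set empty
rest 'dee' ignored (set empty)
after full input: {}  (accept=5 not in)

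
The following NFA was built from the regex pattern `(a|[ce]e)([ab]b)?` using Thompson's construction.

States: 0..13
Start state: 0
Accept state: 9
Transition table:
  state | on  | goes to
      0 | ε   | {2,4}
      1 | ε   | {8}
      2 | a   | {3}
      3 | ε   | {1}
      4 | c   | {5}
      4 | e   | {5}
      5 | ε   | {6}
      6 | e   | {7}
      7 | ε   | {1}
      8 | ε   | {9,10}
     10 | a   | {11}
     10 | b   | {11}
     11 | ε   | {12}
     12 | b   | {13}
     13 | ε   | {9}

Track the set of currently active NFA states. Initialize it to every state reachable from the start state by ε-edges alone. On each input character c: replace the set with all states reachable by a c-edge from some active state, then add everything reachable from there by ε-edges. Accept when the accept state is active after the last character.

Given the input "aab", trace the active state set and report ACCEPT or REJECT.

Answer: ACCEPT

Derivation:
start: ε-closure({0}) = {0,2,4}
'a' @ 1: {1,3,8,9,10}  [accepting]
'a' @ 2: {11,12}
'b' @ 3: {9,13}  [accepting]
end set {9,13} — state 9 in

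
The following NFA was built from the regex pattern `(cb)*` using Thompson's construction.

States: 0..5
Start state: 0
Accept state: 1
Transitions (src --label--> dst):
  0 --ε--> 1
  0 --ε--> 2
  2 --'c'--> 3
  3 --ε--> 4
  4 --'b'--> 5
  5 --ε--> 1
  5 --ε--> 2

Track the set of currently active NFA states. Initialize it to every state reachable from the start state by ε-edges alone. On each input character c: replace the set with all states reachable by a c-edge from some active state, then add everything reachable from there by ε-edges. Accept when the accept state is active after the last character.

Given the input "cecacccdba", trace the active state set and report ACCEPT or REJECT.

S₀ = ε-closure({0}) = {0,1,2}
'c' @ 1: {3,4}
'e' @ 2: {}  — dead — no transitions
rest 'cacccdba' ignored (set empty)
end set {} — state 1 not in

Answer: REJECT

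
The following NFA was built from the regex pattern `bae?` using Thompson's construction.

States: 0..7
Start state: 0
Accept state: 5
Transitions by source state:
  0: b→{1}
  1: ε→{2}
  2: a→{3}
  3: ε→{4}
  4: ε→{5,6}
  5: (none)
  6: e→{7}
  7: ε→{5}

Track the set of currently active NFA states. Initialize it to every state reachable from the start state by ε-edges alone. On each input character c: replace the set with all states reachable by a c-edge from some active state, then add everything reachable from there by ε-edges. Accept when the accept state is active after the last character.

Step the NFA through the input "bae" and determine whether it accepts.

initial (ε-close {0}): {0}
'b' @ 1: {1,2}
'a' @ 2: {3,4,5,6}  (accept∈set)
'e' @ 3: {5,7}  (accept∈set)
end set {5,7} — state 5 in

Answer: ACCEPT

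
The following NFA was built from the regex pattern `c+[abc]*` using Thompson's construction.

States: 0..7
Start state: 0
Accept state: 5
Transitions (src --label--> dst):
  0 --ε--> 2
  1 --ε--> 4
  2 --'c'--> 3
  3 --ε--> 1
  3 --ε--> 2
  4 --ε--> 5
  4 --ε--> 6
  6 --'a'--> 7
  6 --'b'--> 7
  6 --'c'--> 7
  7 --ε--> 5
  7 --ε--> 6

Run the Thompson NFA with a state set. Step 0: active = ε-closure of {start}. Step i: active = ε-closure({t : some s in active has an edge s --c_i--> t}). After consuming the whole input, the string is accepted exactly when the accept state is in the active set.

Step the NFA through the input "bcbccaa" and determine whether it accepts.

Answer: REJECT

Trace:
start: ε-closure({0}) = {0,2}
'b' @ 1: {}  — state set empty
rest 'cbccaa' ignored (set empty)
final: {}; accept 5 not in set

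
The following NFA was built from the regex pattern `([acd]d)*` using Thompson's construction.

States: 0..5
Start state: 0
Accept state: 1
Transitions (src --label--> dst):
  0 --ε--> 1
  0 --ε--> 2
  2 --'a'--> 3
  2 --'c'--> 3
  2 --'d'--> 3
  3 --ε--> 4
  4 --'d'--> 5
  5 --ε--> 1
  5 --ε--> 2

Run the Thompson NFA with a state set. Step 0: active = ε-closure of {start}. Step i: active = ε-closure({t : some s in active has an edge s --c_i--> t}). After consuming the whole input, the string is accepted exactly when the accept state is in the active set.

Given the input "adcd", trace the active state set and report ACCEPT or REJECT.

S₀ = ε-closure({0}) = {0,1,2}
'a' @ 1: {3,4}
'd' @ 2: {1,2,5}  [accepting]
'c' @ 3: {3,4}
'd' @ 4: {1,2,5}  [accepting]
after full input: {1,2,5}  (accept=1 in)

Answer: ACCEPT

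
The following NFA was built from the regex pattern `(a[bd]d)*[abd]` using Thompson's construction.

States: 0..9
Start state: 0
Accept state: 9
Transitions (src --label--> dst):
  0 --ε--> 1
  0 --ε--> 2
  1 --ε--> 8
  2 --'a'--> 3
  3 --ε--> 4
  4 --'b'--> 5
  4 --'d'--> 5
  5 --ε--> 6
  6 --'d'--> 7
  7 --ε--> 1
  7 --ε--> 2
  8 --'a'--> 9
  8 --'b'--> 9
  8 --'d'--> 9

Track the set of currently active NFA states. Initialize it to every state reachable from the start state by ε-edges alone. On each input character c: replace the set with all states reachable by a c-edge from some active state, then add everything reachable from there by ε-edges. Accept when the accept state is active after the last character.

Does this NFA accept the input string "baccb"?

S₀ = ε-closure({0}) = {0,1,2,8}
'b' @ 1: {9}  (accept∈set)
'a' @ 2: {}  — no active states
rest 'ccb' ignored (set empty)
final: {}; accept 9 not in set

Answer: REJECT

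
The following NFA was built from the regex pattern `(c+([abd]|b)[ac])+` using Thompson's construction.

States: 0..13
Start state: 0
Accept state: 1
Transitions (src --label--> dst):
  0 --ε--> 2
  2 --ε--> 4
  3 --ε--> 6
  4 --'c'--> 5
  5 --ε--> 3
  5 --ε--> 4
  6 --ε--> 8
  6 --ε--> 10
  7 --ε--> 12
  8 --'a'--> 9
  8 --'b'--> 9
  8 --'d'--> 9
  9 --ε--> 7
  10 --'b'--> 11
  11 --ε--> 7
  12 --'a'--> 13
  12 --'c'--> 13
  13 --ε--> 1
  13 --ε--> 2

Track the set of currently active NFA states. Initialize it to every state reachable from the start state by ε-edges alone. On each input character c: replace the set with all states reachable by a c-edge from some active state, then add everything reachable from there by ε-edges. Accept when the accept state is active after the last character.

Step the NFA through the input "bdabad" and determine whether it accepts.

S₀ = ε-closure({0}) = {0,2,4}
'b' @ 1: {}  — dead — no transitions
rest 'dabad' ignored (set empty)
end set {} — state 1 not in

Answer: REJECT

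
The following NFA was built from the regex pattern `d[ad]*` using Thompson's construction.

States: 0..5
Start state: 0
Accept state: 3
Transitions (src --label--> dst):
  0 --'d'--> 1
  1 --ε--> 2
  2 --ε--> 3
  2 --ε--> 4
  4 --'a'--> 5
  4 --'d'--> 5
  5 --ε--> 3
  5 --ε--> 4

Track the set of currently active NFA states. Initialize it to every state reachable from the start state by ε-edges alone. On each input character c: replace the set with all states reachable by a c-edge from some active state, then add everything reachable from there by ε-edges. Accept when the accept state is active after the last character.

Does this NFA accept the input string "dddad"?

Answer: ACCEPT

Steps:
S₀ = ε-closure({0}) = {0}
'd' @ 1: {1,2,3,4}  ✓accept
'd' @ 2: {3,4,5}  ✓accept
'd' @ 3: {3,4,5}  ✓accept
'a' @ 4: {3,4,5}  ✓accept
'd' @ 5: {3,4,5}  ✓accept
end set {3,4,5} — state 3 in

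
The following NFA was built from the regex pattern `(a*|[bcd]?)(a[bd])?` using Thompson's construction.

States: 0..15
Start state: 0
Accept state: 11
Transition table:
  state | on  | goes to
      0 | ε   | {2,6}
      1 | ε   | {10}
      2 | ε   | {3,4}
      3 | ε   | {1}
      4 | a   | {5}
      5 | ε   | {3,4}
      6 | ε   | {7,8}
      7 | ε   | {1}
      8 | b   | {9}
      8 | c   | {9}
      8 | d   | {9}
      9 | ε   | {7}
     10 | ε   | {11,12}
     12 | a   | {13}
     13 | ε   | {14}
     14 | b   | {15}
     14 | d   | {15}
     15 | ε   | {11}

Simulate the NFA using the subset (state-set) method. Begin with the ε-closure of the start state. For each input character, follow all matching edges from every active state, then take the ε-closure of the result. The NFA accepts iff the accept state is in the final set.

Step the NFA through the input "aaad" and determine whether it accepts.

S₀ = ε-closure({0}) = {0,1,2,3,4,6,7,8,10,11,12}
'a' @ 1: {1,3,4,5,10,11,12,13,14}  ✓accept
'a' @ 2: {1,3,4,5,10,11,12,13,14}  ✓accept
'a' @ 3: {1,3,4,5,10,11,12,13,14}  ✓accept
'd' @ 4: {11,15}  ✓accept
final: {11,15}; accept 11 in set

Answer: ACCEPT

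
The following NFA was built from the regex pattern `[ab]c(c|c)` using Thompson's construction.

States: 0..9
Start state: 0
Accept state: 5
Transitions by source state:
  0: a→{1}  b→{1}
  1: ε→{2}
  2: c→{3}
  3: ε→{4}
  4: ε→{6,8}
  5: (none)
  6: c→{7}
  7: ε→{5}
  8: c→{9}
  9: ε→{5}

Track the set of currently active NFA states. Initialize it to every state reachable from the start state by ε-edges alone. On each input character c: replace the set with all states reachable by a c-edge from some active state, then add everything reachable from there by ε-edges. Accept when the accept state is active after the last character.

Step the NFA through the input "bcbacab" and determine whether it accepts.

S₀ = ε-closure({0}) = {0}
'b' @ 1: {1,2}
'c' @ 2: {3,4,6,8}
'b' @ 3: {}  — state set empty
rest 'acab' ignored (set empty)
final: {}; accept 5 not in set

Answer: REJECT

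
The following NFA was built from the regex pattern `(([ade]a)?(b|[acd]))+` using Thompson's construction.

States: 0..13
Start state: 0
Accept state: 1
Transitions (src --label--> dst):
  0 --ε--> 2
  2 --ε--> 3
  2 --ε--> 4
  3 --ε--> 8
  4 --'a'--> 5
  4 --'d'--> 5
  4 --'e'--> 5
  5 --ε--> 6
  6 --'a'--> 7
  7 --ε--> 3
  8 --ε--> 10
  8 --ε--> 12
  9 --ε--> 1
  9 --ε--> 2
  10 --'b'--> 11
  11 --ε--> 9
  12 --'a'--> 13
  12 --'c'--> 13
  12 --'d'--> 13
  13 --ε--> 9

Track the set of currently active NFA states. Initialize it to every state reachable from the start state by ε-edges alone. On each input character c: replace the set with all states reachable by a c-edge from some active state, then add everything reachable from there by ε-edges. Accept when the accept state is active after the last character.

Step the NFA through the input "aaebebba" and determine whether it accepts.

start: ε-closure({0}) = {0,2,3,4,8,10,12}
'a' @ 1: {1,2,3,4,5,6,8,9,10,12,13}  [accepting]
'a' @ 2: {1,2,3,4,5,6,7,8,9,10,12,13}  [accepting]
'e' @ 3: {5,6}
'b' @ 4: {}  — state set empty
rest 'ebba' ignored (set empty)
final: {}; accept 1 not in set

Answer: REJECT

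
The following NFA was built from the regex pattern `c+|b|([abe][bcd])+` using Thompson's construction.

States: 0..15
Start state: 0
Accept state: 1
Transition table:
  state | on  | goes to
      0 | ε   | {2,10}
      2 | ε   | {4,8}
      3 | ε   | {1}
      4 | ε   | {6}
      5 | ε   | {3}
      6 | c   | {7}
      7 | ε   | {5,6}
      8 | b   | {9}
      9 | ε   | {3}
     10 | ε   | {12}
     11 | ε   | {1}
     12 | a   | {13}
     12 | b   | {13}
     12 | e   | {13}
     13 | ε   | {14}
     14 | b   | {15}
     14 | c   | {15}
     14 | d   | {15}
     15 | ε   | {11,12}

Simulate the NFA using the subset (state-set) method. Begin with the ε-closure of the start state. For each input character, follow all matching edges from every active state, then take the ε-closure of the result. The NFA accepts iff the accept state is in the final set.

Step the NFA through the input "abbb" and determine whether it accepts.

start: ε-closure({0}) = {0,2,4,6,8,10,12}
'a' @ 1: {13,14}
'b' @ 2: {1,11,12,15}  (accept∈set)
'b' @ 3: {13,14}
'b' @ 4: {1,11,12,15}  (accept∈set)
final: {1,11,12,15}; accept 1 in set

Answer: ACCEPT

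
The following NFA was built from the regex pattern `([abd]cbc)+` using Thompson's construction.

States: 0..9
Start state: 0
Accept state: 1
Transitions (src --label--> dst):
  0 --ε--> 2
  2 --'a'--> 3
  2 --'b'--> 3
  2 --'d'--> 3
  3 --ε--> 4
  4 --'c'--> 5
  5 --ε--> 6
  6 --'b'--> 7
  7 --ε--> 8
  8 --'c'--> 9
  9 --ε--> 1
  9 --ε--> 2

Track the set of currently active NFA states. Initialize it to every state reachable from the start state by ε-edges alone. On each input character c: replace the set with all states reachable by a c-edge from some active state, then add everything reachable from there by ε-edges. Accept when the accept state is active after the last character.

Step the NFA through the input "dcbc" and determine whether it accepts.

Answer: ACCEPT

Trace:
initial (ε-close {0}): {0,2}
'd' @ 1: {3,4}
'c' @ 2: {5,6}
'b' @ 3: {7,8}
'c' @ 4: {1,2,9}  [accepting]
after full input: {1,2,9}  (accept=1 in)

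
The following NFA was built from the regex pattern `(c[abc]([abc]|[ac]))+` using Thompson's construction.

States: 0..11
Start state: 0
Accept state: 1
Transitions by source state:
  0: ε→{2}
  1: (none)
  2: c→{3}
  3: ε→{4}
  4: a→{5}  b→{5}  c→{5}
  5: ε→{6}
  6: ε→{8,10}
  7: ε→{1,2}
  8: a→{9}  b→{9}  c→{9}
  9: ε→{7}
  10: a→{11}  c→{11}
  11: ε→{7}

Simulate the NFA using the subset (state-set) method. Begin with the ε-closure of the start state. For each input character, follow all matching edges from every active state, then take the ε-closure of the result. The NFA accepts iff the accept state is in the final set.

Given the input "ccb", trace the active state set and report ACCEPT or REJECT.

initial (ε-close {0}): {0,2}
'c' @ 1: {3,4}
'c' @ 2: {5,6,8,10}
'b' @ 3: {1,2,7,9}  (accept∈set)
final: {1,2,7,9}; accept 1 in set

Answer: ACCEPT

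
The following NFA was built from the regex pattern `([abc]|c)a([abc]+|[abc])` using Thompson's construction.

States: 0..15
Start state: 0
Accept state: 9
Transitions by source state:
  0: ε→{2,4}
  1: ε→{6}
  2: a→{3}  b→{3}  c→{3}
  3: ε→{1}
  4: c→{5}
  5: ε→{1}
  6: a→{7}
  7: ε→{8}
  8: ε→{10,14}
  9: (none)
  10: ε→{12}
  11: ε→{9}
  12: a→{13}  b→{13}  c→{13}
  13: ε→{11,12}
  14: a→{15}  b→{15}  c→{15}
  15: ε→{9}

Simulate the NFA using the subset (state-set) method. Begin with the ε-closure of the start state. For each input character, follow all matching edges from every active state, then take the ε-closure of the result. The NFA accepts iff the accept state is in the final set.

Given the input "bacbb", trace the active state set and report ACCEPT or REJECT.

Answer: ACCEPT

Derivation:
S₀ = ε-closure({0}) = {0,2,4}
'b' @ 1: {1,3,6}
'a' @ 2: {7,8,10,12,14}
'c' @ 3: {9,11,12,13,15}  [accepting]
'b' @ 4: {9,11,12,13}  [accepting]
'b' @ 5: {9,11,12,13}  [accepting]
after full input: {9,11,12,13}  (accept=9 in)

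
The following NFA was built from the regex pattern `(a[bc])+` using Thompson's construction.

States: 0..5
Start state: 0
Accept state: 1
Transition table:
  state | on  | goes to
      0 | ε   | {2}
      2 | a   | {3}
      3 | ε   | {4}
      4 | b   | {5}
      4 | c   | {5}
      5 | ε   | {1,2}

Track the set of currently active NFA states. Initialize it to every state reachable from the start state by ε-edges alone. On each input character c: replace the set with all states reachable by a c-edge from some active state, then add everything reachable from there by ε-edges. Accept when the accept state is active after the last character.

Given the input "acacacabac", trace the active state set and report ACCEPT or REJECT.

Answer: ACCEPT

Derivation:
start: ε-closure({0}) = {0,2}
'a' @ 1: {3,4}
'c' @ 2: {1,2,5}  ✓accept
'a' @ 3: {3,4}
'c' @ 4: {1,2,5}  ✓accept
'a' @ 5: {3,4}
'c' @ 6: {1,2,5}  ✓accept
'a' @ 7: {3,4}
'b' @ 8: {1,2,5}  ✓accept
'a' @ 9: {3,4}
'c' @ 10: {1,2,5}  ✓accept
end set {1,2,5} — state 1 in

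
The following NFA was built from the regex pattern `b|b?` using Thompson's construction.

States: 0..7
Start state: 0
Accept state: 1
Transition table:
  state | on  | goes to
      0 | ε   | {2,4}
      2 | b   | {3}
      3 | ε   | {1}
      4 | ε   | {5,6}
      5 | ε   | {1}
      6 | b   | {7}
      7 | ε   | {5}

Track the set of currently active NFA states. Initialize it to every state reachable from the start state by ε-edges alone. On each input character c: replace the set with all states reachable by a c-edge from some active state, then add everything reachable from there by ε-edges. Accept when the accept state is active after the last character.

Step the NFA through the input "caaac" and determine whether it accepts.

S₀ = ε-closure({0}) = {0,1,2,4,5,6}
'c' @ 1: {}  — no active states
rest 'aaac' ignored (set empty)
final: {}; accept 1 not in set

Answer: REJECT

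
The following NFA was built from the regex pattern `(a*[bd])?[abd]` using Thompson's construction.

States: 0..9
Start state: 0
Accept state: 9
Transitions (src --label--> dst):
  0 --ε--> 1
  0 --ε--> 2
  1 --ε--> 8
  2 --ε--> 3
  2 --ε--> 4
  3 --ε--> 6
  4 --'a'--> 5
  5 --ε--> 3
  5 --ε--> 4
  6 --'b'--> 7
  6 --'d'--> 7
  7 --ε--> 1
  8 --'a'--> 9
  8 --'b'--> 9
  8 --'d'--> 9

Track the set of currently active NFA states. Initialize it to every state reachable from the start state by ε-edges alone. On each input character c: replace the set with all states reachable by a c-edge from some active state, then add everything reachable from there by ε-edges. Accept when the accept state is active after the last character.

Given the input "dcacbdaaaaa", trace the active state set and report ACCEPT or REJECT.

S₀ = ε-closure({0}) = {0,1,2,3,4,6,8}
'd' @ 1: {1,7,8,9}  (accept∈set)
'c' @ 2: {}  — state set empty
rest 'acbdaaaaa' ignored (set empty)
after full input: {}  (accept=9 not in)

Answer: REJECT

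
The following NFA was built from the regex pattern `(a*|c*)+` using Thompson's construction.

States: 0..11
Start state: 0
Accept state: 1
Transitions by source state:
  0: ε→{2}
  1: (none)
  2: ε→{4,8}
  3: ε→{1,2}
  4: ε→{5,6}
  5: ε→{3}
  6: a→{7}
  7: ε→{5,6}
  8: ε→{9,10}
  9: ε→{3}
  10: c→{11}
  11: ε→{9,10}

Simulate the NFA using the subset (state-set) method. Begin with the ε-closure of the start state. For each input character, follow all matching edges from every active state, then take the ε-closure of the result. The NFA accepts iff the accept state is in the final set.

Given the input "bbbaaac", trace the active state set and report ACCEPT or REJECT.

start: ε-closure({0}) = {0,1,2,3,4,5,6,8,9,10}
'b' @ 1: {}  — dead — no transitions
rest 'bbaaac' ignored (set empty)
after full input: {}  (accept=1 not in)

Answer: REJECT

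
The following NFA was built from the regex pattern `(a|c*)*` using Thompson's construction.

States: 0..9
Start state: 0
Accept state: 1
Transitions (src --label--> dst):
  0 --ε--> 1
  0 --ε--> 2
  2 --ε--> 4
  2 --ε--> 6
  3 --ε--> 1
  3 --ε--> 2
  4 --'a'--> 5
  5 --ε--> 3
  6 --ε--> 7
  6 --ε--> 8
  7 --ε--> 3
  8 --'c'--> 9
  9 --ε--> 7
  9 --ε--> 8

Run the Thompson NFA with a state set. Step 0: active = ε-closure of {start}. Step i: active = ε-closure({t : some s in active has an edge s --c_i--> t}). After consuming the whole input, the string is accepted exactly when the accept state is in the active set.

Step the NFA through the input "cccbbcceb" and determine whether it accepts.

initial (ε-close {0}): {0,1,2,3,4,6,7,8}
'c' @ 1: {1,2,3,4,6,7,8,9}  ✓accept
'c' @ 2: {1,2,3,4,6,7,8,9}  ✓accept
'c' @ 3: {1,2,3,4,6,7,8,9}  ✓accept
'b' @ 4: {}  — dead — no transitions
rest 'bcceb' ignored (set empty)
after full input: {}  (accept=1 not in)

Answer: REJECT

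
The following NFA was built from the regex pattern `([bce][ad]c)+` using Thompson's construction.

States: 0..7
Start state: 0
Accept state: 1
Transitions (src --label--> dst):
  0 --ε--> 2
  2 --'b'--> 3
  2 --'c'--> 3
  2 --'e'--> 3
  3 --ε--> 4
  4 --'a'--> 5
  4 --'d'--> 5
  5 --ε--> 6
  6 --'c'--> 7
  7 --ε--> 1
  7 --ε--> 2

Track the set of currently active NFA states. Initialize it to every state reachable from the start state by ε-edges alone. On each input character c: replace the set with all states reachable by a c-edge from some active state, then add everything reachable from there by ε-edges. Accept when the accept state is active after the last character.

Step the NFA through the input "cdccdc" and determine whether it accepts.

initial (ε-close {0}): {0,2}
'c' @ 1: {3,4}
'd' @ 2: {5,6}
'c' @ 3: {1,2,7}  (accept∈set)
'c' @ 4: {3,4}
'd' @ 5: {5,6}
'c' @ 6: {1,2,7}  (accept∈set)
final: {1,2,7}; accept 1 in set

Answer: ACCEPT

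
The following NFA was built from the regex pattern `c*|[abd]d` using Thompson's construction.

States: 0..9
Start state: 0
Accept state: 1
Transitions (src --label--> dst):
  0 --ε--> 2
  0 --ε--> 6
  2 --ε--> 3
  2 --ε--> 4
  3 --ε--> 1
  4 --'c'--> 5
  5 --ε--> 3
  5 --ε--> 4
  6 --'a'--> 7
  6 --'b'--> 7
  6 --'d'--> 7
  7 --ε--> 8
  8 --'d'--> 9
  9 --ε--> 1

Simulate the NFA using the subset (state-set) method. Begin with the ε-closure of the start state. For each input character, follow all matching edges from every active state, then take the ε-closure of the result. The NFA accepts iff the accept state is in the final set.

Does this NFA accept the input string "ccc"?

Answer: ACCEPT

Trace:
start: ε-closure({0}) = {0,1,2,3,4,6}
'c' @ 1: {1,3,4,5}  (accept∈set)
'c' @ 2: {1,3,4,5}  (accept∈set)
'c' @ 3: {1,3,4,5}  (accept∈set)
end set {1,3,4,5} — state 1 in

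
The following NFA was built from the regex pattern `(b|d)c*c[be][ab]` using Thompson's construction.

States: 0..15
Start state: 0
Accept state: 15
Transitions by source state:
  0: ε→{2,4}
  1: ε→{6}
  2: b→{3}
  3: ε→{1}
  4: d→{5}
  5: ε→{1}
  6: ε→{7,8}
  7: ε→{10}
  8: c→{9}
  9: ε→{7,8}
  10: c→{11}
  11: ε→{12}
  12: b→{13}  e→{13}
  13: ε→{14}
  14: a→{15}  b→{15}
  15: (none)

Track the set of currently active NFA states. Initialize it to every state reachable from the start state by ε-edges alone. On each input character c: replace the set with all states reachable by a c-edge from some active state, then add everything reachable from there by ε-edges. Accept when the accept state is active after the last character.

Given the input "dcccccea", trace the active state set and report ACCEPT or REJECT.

start: ε-closure({0}) = {0,2,4}
'd' @ 1: {1,5,6,7,8,10}
'c' @ 2: {7,8,9,10,11,12}
'c' @ 3: {7,8,9,10,11,12}
'c' @ 4: {7,8,9,10,11,12}
'c' @ 5: {7,8,9,10,11,12}
'c' @ 6: {7,8,9,10,11,12}
'e' @ 7: {13,14}
'a' @ 8: {15}  [accepting]
after full input: {15}  (accept=15 in)

Answer: ACCEPT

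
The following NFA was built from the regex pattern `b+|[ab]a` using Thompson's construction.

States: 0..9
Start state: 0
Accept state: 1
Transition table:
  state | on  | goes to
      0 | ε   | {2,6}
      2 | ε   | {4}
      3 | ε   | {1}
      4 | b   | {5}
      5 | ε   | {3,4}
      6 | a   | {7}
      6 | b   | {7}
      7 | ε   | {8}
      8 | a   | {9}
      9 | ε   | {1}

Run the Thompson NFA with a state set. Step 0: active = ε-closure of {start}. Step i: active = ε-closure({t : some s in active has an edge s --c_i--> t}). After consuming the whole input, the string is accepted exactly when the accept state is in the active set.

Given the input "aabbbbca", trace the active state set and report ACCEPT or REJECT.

Answer: REJECT

Derivation:
start: ε-closure({0}) = {0,2,4,6}
'a' @ 1: {7,8}
'a' @ 2: {1,9}  [accepting]
'b' @ 3: {}  — state set empty
rest 'bbbca' ignored (set empty)
end set {} — state 1 not in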